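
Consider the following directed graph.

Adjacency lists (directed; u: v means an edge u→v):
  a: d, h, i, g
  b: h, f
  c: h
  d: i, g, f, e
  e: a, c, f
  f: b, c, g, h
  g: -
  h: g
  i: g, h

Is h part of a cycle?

No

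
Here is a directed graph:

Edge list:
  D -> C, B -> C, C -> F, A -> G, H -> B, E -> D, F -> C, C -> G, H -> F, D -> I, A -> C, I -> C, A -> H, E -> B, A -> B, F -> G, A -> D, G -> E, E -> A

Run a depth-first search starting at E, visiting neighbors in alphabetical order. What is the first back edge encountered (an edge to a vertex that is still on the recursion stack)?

DFS from E (visiting neighbors in alphabetical order); mark gray on enter, black on exit:
E gray
  A gray
    B gray
      C gray
        F gray
          F→C: C is gray → back edge
First back edge: F → C.

F->C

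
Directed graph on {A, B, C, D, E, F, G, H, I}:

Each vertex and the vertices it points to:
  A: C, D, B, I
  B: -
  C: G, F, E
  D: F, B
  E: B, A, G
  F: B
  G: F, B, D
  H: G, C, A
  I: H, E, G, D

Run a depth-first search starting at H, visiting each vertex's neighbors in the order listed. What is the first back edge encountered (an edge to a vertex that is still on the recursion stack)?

A->C

DFS from H (visiting each vertex's neighbors in the order listed); mark gray on enter, black on exit:
H gray
  G gray
    F gray
      B gray
      B black
    F black
    G→B: B black — skip
    D gray
      D→F: F black — skip
      D→B: B black — skip
    D black
  G black
  C gray
    C→G: G black — skip
    C→F: F black — skip
    E gray
      E→B: B black — skip
      A gray
        A→C: C is gray → back edge
First back edge: A → C.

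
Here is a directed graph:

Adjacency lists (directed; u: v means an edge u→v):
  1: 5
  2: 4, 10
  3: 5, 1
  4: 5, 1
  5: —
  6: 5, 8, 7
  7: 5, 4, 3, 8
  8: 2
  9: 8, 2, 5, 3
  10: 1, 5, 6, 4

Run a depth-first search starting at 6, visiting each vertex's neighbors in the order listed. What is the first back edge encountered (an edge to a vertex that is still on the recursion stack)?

DFS from 6 (visiting each vertex's neighbors in the order listed); mark gray on enter, black on exit:
6 gray
  5 gray
  5 black
  8 gray
    2 gray
      4 gray
        4→5: 5 black — skip
        1 gray
          1→5: 5 black — skip
        1 black
      4 black
      10 gray
        10→1: 1 black — skip
        10→5: 5 black — skip
        10→6: 6 is gray → back edge
First back edge: 10 → 6.

10→6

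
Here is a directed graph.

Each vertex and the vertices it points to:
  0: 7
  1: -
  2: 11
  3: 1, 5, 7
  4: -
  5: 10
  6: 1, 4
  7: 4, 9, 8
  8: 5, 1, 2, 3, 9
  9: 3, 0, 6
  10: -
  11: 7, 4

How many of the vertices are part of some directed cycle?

7

A vertex is on a directed cycle iff it belongs to a strongly connected component of size ≥ 2 (or has a self-loop).
The vertices on cycles are {0, 2, 3, 7, 8, 9, 11} — 7 in total.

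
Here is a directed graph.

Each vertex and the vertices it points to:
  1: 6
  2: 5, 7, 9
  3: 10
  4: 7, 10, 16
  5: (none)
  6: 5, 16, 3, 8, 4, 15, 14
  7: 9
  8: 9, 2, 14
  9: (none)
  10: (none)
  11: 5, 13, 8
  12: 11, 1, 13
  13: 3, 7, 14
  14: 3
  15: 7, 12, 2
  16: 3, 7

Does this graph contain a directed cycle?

Yes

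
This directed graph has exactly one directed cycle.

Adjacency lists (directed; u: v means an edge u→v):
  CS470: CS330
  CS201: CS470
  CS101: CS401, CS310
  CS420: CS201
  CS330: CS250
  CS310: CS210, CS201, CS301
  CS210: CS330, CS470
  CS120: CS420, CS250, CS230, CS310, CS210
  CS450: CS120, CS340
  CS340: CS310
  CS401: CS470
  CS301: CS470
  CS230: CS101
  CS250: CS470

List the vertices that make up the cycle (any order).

CS250, CS330, CS470

DFS with gray/black marking from CS250:
CS250 gray
  CS470 gray
    CS330 gray
      CS330→CS250: CS250 is gray → back edge
Back edge closes the cycle CS250 → CS470 → CS330 → CS250; its vertices are {CS250, CS330, CS470}.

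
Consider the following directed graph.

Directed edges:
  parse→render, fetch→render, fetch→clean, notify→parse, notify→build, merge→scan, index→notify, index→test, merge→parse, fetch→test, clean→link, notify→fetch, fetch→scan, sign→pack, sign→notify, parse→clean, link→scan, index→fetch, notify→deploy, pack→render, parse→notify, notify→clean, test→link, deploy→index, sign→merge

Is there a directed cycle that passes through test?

No

test lies on a cycle iff there is a path from test back to itself.
Exploring from test, it never reaches itself; equivalently, its strongly connected component is a singleton.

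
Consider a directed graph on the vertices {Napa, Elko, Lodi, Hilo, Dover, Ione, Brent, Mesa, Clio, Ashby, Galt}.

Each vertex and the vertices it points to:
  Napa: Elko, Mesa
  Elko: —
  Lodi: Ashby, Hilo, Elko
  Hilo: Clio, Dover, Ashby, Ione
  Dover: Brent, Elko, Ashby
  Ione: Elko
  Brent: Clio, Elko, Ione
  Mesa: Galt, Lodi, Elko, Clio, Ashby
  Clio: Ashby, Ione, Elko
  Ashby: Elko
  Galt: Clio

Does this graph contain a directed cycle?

No

DFS with white/gray/black marking, starting from Dover:
Dover gray
  Brent gray
    Clio gray
      Ashby gray
        Elko gray
        Elko black
      Ashby black
      Ione gray
        Ione→Elko: Elko black — skip
      Ione black
      Clio→Elko: Elko black — skip
    Clio black
    Brent→Elko: Elko black — skip
    Brent→Ione: Ione black — skip
  Brent black
  Dover→Elko: Elko black — skip
  Dover→Ashby: Ashby black — skip
Dover black
Napa gray
  Napa→Elko: Elko black — skip
  Mesa gray
    Galt gray
      Galt→Clio: Clio black — skip
    Galt black
    Lodi gray
      Lodi→Ashby: Ashby black — skip
      Hilo gray
        Hilo→Clio: Clio black — skip
        Hilo→Dover: Dover black — skip
        Hilo→Ashby: Ashby black — skip
        Hilo→Ione: Ione black — skip
      Hilo black
      Lodi→Elko: Elko black — skip
    Lodi black
    Mesa→Elko: Elko black — skip
    Mesa→Clio: Clio black — skip
    Mesa→Ashby: Ashby black — skip
  Mesa black
Napa black
Every edge goes to a white or black vertex — no back edge, so the graph is acyclic.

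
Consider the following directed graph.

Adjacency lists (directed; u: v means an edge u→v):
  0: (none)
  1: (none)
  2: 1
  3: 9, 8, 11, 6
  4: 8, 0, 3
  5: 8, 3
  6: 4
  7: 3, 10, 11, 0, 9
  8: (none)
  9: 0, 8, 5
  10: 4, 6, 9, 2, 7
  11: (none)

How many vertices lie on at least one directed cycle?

A vertex is on a directed cycle iff it belongs to a strongly connected component of size ≥ 2 (or has a self-loop).
The vertices on cycles are {3, 4, 5, 6, 7, 9, 10} — 7 in total.

7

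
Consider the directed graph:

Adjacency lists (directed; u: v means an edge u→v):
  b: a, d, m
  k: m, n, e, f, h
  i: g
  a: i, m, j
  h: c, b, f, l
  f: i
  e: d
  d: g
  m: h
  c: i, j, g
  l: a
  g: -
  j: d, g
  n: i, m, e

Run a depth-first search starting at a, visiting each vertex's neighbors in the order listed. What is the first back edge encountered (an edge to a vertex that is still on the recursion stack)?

DFS from a (visiting each vertex's neighbors in the order listed); mark gray on enter, black on exit:
a gray
  i gray
    g gray
    g black
  i black
  m gray
    h gray
      c gray
        c→i: i black — skip
        j gray
          d gray
            d→g: g black — skip
          d black
          j→g: g black — skip
        j black
        c→g: g black — skip
      c black
      b gray
        b→a: a is gray → back edge
First back edge: b → a.

b→a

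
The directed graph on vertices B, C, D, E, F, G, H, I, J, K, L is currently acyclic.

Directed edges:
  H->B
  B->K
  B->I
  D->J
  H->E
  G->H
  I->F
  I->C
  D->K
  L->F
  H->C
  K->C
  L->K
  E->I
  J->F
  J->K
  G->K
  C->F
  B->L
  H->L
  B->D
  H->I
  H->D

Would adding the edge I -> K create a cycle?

No

Adding I→K creates a cycle iff K can already reach I.
Explore from K: no path reaches I. The graph stays acyclic.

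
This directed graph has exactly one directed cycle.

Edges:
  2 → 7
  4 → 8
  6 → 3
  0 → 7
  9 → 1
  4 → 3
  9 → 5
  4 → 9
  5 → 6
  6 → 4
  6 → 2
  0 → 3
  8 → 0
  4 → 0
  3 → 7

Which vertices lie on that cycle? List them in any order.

4, 5, 6, 9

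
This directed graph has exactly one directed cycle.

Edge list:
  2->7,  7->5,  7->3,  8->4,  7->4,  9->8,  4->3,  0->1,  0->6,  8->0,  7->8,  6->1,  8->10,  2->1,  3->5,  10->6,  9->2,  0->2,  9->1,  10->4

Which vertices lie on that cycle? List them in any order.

0, 2, 7, 8

DFS with gray/black marking from 8:
8 gray
  0 gray
    1 gray
    1 black
    6 gray
      6→1: 1 black — skip
    6 black
    2 gray
      7 gray
        3 gray
          5 gray
          5 black
        3 black
        4 gray
          4→3: 3 black — skip
        4 black
        7→5: 5 black — skip
        7→8: 8 is gray → back edge
Back edge closes the cycle 8 → 0 → 2 → 7 → 8; its vertices are {0, 2, 7, 8}.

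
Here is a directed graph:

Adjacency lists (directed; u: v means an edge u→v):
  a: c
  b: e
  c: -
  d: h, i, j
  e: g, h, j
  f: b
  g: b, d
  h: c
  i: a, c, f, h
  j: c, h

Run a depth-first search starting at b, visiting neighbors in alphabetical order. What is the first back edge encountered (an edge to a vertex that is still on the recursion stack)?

DFS from b (visiting neighbors in alphabetical order); mark gray on enter, black on exit:
b gray
  e gray
    g gray
      g→b: b is gray → back edge
First back edge: g → b.

g->b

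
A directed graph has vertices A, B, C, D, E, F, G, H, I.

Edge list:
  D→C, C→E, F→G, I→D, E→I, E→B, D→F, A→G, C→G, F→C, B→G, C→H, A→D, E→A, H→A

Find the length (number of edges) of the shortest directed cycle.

4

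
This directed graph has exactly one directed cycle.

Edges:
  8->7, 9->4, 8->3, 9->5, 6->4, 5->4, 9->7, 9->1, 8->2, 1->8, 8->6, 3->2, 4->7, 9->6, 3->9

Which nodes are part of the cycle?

DFS with gray/black marking from 9:
9 gray
  1 gray
    8 gray
      7 gray
      7 black
      6 gray
        4 gray
          4→7: 7 black — skip
        4 black
      6 black
      2 gray
      2 black
      3 gray
        3→2: 2 black — skip
        3→9: 9 is gray → back edge
Back edge closes the cycle 9 → 1 → 8 → 3 → 9; its vertices are {1, 3, 8, 9}.

1, 3, 8, 9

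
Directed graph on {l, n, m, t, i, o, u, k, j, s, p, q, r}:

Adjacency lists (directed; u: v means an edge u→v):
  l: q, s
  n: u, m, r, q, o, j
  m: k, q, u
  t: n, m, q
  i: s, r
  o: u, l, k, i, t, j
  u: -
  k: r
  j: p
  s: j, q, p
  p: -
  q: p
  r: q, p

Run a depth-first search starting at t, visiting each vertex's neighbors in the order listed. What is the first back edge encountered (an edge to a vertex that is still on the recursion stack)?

o->t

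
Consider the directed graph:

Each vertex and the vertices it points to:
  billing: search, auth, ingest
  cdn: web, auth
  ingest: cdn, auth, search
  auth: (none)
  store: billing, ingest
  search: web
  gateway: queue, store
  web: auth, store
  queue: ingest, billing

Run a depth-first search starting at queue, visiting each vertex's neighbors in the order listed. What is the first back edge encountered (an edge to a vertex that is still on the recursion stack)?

DFS from queue (visiting each vertex's neighbors in the order listed); mark gray on enter, black on exit:
queue gray
  ingest gray
    cdn gray
      web gray
        auth gray
        auth black
        store gray
          billing gray
            search gray
              search→web: web is gray → back edge
First back edge: search → web.

search->web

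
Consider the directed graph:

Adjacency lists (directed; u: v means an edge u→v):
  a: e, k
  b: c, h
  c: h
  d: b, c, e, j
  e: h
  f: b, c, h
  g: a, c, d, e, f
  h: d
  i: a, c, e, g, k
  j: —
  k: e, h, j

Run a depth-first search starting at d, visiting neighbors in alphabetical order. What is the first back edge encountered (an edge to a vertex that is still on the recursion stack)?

DFS from d (visiting neighbors in alphabetical order); mark gray on enter, black on exit:
d gray
  b gray
    c gray
      h gray
        h→d: d is gray → back edge
First back edge: h → d.

h→d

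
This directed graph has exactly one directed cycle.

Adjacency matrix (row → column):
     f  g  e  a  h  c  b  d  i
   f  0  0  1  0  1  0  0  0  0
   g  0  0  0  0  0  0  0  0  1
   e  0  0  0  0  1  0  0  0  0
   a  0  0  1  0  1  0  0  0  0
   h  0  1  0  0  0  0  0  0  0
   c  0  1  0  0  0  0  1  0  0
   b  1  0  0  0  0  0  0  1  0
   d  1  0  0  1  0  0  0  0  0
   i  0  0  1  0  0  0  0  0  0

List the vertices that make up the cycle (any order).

e, g, h, i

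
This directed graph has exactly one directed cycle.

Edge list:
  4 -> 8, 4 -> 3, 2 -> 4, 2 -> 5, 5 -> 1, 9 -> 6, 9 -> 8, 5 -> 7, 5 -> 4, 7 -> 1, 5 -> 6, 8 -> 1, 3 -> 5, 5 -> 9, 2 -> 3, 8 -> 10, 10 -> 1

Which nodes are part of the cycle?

DFS with gray/black marking from 3:
3 gray
  5 gray
    4 gray
      8 gray
        1 gray
        1 black
        10 gray
          10→1: 1 black — skip
        10 black
      8 black
      4→3: 3 is gray → back edge
Back edge closes the cycle 3 → 5 → 4 → 3; its vertices are {3, 4, 5}.

3, 4, 5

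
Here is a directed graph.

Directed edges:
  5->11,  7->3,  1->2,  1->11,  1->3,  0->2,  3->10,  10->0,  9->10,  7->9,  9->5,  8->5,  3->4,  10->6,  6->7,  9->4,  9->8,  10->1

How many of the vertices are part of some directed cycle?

6

A vertex is on a directed cycle iff it belongs to a strongly connected component of size ≥ 2 (or has a self-loop).
The vertices on cycles are {1, 3, 6, 7, 9, 10} — 6 in total.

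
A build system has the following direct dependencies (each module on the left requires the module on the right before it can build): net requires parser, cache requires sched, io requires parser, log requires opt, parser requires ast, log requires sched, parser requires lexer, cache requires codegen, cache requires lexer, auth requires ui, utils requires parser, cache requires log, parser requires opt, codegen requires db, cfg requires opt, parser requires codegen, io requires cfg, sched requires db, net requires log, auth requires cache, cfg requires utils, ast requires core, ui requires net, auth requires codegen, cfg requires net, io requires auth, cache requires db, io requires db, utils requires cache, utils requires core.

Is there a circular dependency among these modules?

DFS with white/gray/black marking, starting from utils:
utils gray
  parser gray
    lexer gray
    lexer black
    codegen gray
      db gray
      db black
    codegen black
    opt gray
    opt black
    ast gray
      core gray
      core black
    ast black
  parser black
  utils→core: core black — skip
  cache gray
    cache→codegen: codegen black — skip
    cache→db: db black — skip
    cache→lexer: lexer black — skip
    log gray
      log→opt: opt black — skip
      sched gray
        sched→db: db black — skip
      sched black
    log black
    cache→sched: sched black — skip
  cache black
utils black
net gray
  net→parser: parser black — skip
  net→log: log black — skip
net black
cfg gray
  cfg→opt: opt black — skip
  cfg→net: net black — skip
  cfg→utils: utils black — skip
cfg black
ui gray
  ui→net: net black — skip
ui black
auth gray
  auth→cache: cache black — skip
  auth→codegen: codegen black — skip
  auth→ui: ui black — skip
auth black
io gray
  io→parser: parser black — skip
  io→auth: auth black — skip
  io→db: db black — skip
  io→cfg: cfg black — skip
io black
Every edge goes to a white or black vertex — no back edge, so the graph is acyclic.

No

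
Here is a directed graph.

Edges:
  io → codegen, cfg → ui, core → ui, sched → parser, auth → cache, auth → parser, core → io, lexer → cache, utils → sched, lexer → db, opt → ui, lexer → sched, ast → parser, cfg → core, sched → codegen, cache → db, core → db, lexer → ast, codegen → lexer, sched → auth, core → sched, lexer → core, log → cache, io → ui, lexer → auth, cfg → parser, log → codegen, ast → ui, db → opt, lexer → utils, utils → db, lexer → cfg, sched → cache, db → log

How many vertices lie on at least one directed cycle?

A vertex is on a directed cycle iff it belongs to a strongly connected component of size ≥ 2 (or has a self-loop).
The vertices on cycles are {db, io, cfg, log, auth, core, cache, lexer, sched, utils, codegen} — 11 in total.

11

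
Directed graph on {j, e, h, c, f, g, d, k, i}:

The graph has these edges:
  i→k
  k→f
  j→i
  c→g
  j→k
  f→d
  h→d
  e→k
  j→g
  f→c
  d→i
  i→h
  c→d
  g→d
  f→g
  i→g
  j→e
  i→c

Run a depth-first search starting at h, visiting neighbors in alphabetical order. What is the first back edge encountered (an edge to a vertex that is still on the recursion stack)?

DFS from h (visiting neighbors in alphabetical order); mark gray on enter, black on exit:
h gray
  d gray
    i gray
      c gray
        c→d: d is gray → back edge
First back edge: c → d.

c->d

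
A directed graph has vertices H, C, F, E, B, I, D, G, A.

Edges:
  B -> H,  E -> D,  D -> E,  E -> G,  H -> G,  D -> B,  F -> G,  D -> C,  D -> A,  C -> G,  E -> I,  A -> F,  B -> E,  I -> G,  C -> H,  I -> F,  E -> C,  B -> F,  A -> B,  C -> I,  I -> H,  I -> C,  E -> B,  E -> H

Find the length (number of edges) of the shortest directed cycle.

2

For each vertex v, BFS finds the shortest path from v back to v.
The shortest such closed walk is D → E → D, length 2.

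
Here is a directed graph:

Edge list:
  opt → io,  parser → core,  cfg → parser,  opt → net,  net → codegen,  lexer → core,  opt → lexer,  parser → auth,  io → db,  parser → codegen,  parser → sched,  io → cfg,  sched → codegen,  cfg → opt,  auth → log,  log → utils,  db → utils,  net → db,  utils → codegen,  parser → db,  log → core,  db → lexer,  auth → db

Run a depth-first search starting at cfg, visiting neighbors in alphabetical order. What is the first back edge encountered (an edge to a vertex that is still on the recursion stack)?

DFS from cfg (visiting neighbors in alphabetical order); mark gray on enter, black on exit:
cfg gray
  opt gray
    io gray
      io→cfg: cfg is gray → back edge
First back edge: io → cfg.

io→cfg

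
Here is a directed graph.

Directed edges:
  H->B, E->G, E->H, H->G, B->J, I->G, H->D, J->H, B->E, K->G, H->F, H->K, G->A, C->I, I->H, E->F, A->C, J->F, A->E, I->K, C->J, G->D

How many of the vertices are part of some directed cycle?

A vertex is on a directed cycle iff it belongs to a strongly connected component of size ≥ 2 (or has a self-loop).
The vertices on cycles are {A, B, C, E, G, H, I, J, K} — 9 in total.

9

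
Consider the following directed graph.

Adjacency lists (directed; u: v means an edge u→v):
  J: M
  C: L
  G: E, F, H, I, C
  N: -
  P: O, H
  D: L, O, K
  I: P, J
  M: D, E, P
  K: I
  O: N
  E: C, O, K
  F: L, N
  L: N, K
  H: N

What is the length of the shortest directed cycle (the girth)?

For each vertex v, BFS finds the shortest path from v back to v.
The shortest such closed walk is I → J → M → D → K → I, length 5.

5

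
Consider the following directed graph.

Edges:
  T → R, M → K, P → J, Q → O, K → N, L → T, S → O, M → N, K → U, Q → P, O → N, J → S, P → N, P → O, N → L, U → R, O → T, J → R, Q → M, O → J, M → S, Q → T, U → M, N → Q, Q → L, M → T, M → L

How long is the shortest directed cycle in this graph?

3

For each vertex v, BFS finds the shortest path from v back to v.
The shortest such closed walk is Q → O → N → Q, length 3.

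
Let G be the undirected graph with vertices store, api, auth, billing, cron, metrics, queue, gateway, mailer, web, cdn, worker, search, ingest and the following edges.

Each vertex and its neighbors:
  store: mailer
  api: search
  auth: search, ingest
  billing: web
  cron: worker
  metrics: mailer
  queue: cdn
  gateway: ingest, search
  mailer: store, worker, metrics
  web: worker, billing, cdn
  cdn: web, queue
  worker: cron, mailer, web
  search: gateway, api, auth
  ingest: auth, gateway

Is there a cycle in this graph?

DFS, tracking each vertex's parent; an edge to a visited non-parent vertex closes a cycle.
Start from mailer:
visit mailer (parent –)
  visit store (parent mailer)
    store–mailer: parent, skip
  visit worker (parent mailer)
    visit cron (parent worker)
      cron–worker: parent, skip
    worker–mailer: parent, skip
    visit web (parent worker)
      web–worker: parent, skip
      visit billing (parent web)
        billing–web: parent, skip
      visit cdn (parent web)
        cdn–web: parent, skip
        visit queue (parent cdn)
          queue–cdn: parent, skip
  visit metrics (parent mailer)
    metrics–mailer: parent, skip
visit api (parent –)
  visit search (parent api)
    visit gateway (parent search)
      visit ingest (parent gateway)
        visit auth (parent ingest)
          auth–search: search visited and ≠ parent → cycle
Cycle: search – gateway – ingest – auth – search.

Yes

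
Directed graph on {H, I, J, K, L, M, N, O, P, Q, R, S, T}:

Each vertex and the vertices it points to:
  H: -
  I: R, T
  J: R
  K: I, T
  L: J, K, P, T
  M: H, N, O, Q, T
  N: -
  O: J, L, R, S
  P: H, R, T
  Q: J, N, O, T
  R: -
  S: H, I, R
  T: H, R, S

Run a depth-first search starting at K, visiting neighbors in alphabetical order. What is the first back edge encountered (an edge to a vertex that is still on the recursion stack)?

DFS from K (visiting neighbors in alphabetical order); mark gray on enter, black on exit:
K gray
  I gray
    R gray
    R black
    T gray
      H gray
      H black
      T→R: R black — skip
      S gray
        S→H: H black — skip
        S→I: I is gray → back edge
First back edge: S → I.

S->I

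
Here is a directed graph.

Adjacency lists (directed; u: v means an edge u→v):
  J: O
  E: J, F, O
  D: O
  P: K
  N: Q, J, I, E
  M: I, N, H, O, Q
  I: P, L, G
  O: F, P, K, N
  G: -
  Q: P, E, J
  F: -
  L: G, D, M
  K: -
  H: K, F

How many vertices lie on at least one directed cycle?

A vertex is on a directed cycle iff it belongs to a strongly connected component of size ≥ 2 (or has a self-loop).
The vertices on cycles are {D, E, I, J, L, M, N, O, Q} — 9 in total.

9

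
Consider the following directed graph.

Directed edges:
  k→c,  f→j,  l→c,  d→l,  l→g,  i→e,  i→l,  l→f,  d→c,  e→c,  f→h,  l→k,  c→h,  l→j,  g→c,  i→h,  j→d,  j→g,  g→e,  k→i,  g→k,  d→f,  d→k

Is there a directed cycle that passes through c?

No

c lies on a cycle iff there is a path from c back to itself.
Exploring from c, it never reaches itself; equivalently, its strongly connected component is a singleton.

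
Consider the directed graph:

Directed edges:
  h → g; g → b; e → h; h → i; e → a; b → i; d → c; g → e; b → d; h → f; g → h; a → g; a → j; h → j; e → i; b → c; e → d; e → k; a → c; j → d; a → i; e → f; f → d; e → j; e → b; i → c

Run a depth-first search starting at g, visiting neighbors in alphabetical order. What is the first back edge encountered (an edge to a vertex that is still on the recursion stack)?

DFS from g (visiting neighbors in alphabetical order); mark gray on enter, black on exit:
g gray
  b gray
    c gray
    c black
    d gray
      d→c: c black — skip
    d black
    i gray
      i→c: c black — skip
    i black
  b black
  e gray
    a gray
      a→c: c black — skip
      a→g: g is gray → back edge
First back edge: a → g.

a→g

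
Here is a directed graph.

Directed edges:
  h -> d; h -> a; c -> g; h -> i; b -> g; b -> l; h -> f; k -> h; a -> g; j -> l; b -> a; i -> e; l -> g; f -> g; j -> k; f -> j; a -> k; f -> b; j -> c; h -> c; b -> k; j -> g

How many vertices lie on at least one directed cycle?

6

A vertex is on a directed cycle iff it belongs to a strongly connected component of size ≥ 2 (or has a self-loop).
The vertices on cycles are {a, b, f, h, j, k} — 6 in total.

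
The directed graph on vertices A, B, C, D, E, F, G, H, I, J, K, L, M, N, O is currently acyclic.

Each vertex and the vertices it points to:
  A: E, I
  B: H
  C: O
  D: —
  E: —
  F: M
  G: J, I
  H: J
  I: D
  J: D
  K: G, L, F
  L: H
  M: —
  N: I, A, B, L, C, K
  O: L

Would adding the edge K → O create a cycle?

No

Adding K→O creates a cycle iff O can already reach K.
Explore from O: no path reaches K. The graph stays acyclic.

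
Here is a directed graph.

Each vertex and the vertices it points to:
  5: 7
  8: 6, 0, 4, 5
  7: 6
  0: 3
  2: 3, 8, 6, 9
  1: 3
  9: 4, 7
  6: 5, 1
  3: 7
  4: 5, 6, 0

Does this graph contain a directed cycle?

DFS with white/gray/black marking, starting from 9:
9 gray
  4 gray
    5 gray
      7 gray
        6 gray
          6→5: 5 is gray → back edge
Back edge found, so a cycle exists: 5 → 7 → 6 → 5.

Yes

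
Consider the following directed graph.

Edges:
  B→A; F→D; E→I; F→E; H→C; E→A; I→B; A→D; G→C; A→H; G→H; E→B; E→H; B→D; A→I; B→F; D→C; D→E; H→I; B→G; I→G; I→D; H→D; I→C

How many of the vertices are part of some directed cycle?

8

A vertex is on a directed cycle iff it belongs to a strongly connected component of size ≥ 2 (or has a self-loop).
The vertices on cycles are {A, B, D, E, F, G, H, I} — 8 in total.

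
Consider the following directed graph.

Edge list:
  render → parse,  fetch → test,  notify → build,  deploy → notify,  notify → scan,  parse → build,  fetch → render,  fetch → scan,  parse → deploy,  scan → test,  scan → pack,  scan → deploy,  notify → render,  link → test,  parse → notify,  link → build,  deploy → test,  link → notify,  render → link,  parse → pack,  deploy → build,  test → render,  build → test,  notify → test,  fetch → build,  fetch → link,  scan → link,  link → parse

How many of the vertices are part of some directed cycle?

A vertex is on a directed cycle iff it belongs to a strongly connected component of size ≥ 2 (or has a self-loop).
The vertices on cycles are {link, scan, test, build, parse, deploy, notify, render} — 8 in total.

8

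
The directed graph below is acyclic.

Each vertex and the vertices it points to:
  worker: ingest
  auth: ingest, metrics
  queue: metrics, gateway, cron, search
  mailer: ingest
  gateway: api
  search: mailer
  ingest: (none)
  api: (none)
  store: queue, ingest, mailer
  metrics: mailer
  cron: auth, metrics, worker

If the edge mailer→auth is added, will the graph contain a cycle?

Adding mailer→auth creates a cycle iff auth can already reach mailer.
Path from auth: auth → metrics → mailer.
So auth → … → mailer → auth is a cycle.

Yes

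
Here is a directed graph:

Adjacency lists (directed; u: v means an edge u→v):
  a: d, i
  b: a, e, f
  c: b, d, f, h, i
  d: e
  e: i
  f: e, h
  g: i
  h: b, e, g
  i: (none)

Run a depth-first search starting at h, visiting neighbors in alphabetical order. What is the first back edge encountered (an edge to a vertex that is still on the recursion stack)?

DFS from h (visiting neighbors in alphabetical order); mark gray on enter, black on exit:
h gray
  b gray
    a gray
      d gray
        e gray
          i gray
          i black
        e black
      d black
      a→i: i black — skip
    a black
    b→e: e black — skip
    f gray
      f→e: e black — skip
      f→h: h is gray → back edge
First back edge: f → h.

f→h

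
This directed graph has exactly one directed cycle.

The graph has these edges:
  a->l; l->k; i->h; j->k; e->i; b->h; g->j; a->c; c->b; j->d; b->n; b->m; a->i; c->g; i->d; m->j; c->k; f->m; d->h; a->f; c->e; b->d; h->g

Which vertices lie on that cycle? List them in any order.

DFS with gray/black marking from h:
h gray
  g gray
    j gray
      d gray
        d→h: h is gray → back edge
Back edge closes the cycle h → g → j → d → h; its vertices are {d, g, h, j}.

d, g, h, j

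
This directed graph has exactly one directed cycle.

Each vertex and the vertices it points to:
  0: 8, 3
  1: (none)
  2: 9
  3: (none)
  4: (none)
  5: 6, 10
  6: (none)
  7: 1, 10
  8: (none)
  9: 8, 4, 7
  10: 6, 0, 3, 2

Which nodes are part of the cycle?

2, 7, 9, 10

DFS with gray/black marking from 10:
10 gray
  6 gray
  6 black
  0 gray
    8 gray
    8 black
    3 gray
    3 black
  0 black
  10→3: 3 black — skip
  2 gray
    9 gray
      9→8: 8 black — skip
      4 gray
      4 black
      7 gray
        1 gray
        1 black
        7→10: 10 is gray → back edge
Back edge closes the cycle 10 → 2 → 9 → 7 → 10; its vertices are {2, 7, 9, 10}.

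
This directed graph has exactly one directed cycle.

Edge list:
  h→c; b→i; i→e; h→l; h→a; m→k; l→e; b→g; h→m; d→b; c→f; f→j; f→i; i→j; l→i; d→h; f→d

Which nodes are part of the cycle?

c, d, f, h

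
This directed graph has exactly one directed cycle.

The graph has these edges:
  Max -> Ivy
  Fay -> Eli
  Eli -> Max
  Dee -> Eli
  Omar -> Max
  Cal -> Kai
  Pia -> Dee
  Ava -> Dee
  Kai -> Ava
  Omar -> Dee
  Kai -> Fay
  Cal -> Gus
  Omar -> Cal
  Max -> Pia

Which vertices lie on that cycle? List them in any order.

Dee, Eli, Max, Pia

DFS with gray/black marking from Max:
Max gray
  Pia gray
    Dee gray
      Eli gray
        Eli→Max: Max is gray → back edge
Back edge closes the cycle Max → Pia → Dee → Eli → Max; its vertices are {Dee, Eli, Max, Pia}.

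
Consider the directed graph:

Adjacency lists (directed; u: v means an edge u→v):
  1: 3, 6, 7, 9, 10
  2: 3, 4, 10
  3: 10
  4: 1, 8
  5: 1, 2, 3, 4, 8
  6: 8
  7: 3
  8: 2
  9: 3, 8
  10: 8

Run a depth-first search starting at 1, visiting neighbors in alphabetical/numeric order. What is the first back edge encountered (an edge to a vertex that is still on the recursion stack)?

DFS from 1 (visiting neighbors in alphabetical/numeric order); mark gray on enter, black on exit:
1 gray
  3 gray
    10 gray
      8 gray
        2 gray
          2→3: 3 is gray → back edge
First back edge: 2 → 3.

2→3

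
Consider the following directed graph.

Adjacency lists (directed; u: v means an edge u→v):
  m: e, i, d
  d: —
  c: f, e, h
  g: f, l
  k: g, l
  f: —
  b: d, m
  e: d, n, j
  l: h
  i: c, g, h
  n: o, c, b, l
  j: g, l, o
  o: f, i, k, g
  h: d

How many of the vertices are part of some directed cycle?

8

A vertex is on a directed cycle iff it belongs to a strongly connected component of size ≥ 2 (or has a self-loop).
The vertices on cycles are {b, c, e, i, j, m, n, o} — 8 in total.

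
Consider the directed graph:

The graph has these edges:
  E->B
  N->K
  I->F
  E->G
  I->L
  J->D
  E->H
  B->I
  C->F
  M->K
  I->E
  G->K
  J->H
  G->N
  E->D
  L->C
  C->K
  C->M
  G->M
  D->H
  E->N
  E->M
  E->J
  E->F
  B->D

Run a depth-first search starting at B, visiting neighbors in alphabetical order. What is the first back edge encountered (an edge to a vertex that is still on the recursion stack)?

E→B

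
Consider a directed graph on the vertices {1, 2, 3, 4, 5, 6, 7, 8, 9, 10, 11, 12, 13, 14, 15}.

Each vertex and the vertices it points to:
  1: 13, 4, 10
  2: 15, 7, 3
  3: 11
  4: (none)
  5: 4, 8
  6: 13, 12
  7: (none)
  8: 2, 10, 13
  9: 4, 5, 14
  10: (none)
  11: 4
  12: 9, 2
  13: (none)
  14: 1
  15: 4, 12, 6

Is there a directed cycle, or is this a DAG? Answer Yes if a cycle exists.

DFS with white/gray/black marking, starting from 15:
15 gray
  4 gray
  4 black
  12 gray
    9 gray
      9→4: 4 black — skip
      5 gray
        5→4: 4 black — skip
        8 gray
          2 gray
            2→15: 15 is gray → back edge
Back edge found, so a cycle exists: 15 → 12 → 9 → 5 → 8 → 2 → 15.

Yes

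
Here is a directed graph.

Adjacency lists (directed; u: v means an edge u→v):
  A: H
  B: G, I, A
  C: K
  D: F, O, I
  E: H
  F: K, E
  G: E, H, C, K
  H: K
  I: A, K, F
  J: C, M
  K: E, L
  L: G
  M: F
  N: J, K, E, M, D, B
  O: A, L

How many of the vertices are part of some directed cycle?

A vertex is on a directed cycle iff it belongs to a strongly connected component of size ≥ 2 (or has a self-loop).
The vertices on cycles are {C, E, G, H, K, L} — 6 in total.

6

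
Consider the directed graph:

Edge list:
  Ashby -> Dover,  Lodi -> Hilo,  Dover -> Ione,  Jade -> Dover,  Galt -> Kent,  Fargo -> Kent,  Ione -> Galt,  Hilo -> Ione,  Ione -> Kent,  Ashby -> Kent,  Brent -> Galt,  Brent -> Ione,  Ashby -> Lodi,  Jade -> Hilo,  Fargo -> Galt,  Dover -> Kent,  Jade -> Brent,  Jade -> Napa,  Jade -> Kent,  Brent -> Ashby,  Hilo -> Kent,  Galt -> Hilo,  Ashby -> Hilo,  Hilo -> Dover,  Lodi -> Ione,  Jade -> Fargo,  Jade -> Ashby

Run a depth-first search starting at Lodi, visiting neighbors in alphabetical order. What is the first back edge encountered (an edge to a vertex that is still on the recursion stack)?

DFS from Lodi (visiting neighbors in alphabetical order); mark gray on enter, black on exit:
Lodi gray
  Hilo gray
    Dover gray
      Ione gray
        Galt gray
          Galt→Hilo: Hilo is gray → back edge
First back edge: Galt → Hilo.

Galt→Hilo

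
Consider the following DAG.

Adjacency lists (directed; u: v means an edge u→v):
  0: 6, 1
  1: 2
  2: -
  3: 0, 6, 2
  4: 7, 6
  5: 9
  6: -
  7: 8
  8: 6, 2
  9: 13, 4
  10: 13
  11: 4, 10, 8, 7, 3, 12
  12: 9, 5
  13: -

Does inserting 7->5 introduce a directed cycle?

Adding 7→5 creates a cycle iff 5 can already reach 7.
Path from 5: 5 → 9 → 4 → 7.
So 5 → … → 7 → 5 is a cycle.

Yes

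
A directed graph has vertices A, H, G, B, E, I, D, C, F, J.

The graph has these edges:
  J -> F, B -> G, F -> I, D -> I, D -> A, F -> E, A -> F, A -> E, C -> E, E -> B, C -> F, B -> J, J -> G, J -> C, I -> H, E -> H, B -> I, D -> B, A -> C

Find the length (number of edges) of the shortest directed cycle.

For each vertex v, BFS finds the shortest path from v back to v.
The shortest such closed walk is B → J → F → E → B, length 4.

4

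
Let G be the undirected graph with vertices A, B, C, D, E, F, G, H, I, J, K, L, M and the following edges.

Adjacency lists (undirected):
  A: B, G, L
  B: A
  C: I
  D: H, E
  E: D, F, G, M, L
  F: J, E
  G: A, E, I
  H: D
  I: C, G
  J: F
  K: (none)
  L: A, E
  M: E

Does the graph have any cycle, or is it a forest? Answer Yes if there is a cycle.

DFS, tracking each vertex's parent; an edge to a visited non-parent vertex closes a cycle.
Start from L:
visit L (parent –)
  visit A (parent L)
    visit B (parent A)
      B–A: parent, skip
    visit G (parent A)
      G–A: parent, skip
      visit E (parent G)
        visit D (parent E)
          visit H (parent D)
            H–D: parent, skip
          D–E: parent, skip
        visit F (parent E)
          visit J (parent F)
            J–F: parent, skip
          F–E: parent, skip
        E–G: parent, skip
        visit M (parent E)
          M–E: parent, skip
        E–L: L visited and ≠ parent → cycle
Cycle: L – A – G – E – L.

Yes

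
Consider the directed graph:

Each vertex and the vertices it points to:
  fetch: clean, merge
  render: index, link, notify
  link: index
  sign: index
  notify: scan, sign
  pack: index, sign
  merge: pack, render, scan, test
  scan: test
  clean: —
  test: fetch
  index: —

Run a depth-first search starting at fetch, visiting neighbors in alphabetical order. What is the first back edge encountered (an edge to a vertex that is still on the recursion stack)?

test→fetch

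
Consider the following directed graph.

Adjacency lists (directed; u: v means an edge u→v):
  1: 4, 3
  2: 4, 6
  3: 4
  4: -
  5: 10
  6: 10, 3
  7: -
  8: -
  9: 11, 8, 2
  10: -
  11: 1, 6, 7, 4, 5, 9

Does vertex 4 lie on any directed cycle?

No

4 lies on a cycle iff there is a path from 4 back to itself.
Exploring from 4, it never reaches itself; equivalently, its strongly connected component is a singleton.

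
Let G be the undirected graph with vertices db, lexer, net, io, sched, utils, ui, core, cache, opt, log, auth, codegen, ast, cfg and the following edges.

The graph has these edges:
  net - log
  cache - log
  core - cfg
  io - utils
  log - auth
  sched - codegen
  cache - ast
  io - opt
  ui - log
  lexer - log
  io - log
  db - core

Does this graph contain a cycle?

No

DFS, tracking each vertex's parent; an edge to a visited non-parent vertex closes a cycle.
Start from core:
visit core (parent –)
  visit db (parent core)
    db–core: parent, skip
  visit cfg (parent core)
    cfg–core: parent, skip
visit lexer (parent –)
  visit log (parent lexer)
    visit net (parent log)
      net–log: parent, skip
    visit auth (parent log)
      auth–log: parent, skip
    log–lexer: parent, skip
    visit cache (parent log)
      cache–log: parent, skip
      visit ast (parent cache)
        ast–cache: parent, skip
    visit ui (parent log)
      ui–log: parent, skip
    visit io (parent log)
      io–log: parent, skip
      visit opt (parent io)
        opt–io: parent, skip
      visit utils (parent io)
        utils–io: parent, skip
visit sched (parent –)
  visit codegen (parent sched)
    codegen–sched: parent, skip
No non-parent visited neighbor found — the graph is a forest.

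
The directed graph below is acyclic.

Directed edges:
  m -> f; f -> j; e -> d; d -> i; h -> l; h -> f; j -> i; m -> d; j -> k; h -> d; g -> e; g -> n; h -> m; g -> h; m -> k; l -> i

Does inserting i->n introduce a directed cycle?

Adding i→n creates a cycle iff n can already reach i.
Explore from n: no path reaches i. The graph stays acyclic.

No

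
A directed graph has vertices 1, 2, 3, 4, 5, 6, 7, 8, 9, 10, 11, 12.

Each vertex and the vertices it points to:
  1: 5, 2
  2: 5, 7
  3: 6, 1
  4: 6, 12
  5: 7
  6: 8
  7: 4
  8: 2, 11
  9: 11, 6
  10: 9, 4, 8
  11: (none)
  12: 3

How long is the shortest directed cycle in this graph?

5

For each vertex v, BFS finds the shortest path from v back to v.
The shortest such closed walk is 4 → 6 → 8 → 2 → 7 → 4, length 5.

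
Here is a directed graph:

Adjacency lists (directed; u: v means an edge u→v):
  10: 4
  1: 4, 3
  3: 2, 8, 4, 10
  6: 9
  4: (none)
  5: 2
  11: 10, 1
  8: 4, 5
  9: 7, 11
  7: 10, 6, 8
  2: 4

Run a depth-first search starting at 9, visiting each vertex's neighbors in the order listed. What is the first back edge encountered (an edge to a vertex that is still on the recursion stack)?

DFS from 9 (visiting each vertex's neighbors in the order listed); mark gray on enter, black on exit:
9 gray
  7 gray
    10 gray
      4 gray
      4 black
    10 black
    6 gray
      6→9: 9 is gray → back edge
First back edge: 6 → 9.

6->9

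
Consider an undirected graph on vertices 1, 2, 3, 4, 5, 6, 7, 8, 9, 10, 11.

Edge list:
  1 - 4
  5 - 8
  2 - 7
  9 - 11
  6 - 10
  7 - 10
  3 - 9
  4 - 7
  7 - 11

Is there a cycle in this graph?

DFS, tracking each vertex's parent; an edge to a visited non-parent vertex closes a cycle.
Start from 1:
visit 1 (parent –)
  visit 4 (parent 1)
    visit 7 (parent 4)
      visit 11 (parent 7)
        visit 9 (parent 11)
          9–11: parent, skip
          visit 3 (parent 9)
            3–9: parent, skip
        11–7: parent, skip
      7–4: parent, skip
      visit 2 (parent 7)
        2–7: parent, skip
      visit 10 (parent 7)
        10–7: parent, skip
        visit 6 (parent 10)
          6–10: parent, skip
    4–1: parent, skip
visit 5 (parent –)
  visit 8 (parent 5)
    8–5: parent, skip
No non-parent visited neighbor found — the graph is a forest.

No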